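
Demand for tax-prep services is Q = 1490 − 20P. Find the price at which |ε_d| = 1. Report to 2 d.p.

For linear demand Q = a − bP, ε = −bP/(a − bP). |ε| = 1 when bP = a − bP, i.e. P = a/(2b).
P = 1490/(2·20) = 1490/40 = 37.2500.

37.25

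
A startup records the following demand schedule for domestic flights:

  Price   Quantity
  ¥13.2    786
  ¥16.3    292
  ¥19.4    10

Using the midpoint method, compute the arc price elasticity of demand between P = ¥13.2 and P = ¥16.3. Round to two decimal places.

At P = 13.2, Q = 786; at P = 16.3, Q = 292.
ΔQ = -494, ΔP = 3.1. Midpoints: P̄ = 14.75, Q̄ = 539.0.
ε = (ΔQ/ΔP)(P̄/Q̄) = (-494/3.1)(14.75/539.0).

-4.36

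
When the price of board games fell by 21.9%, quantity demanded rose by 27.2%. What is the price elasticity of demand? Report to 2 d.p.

ε = %ΔQ / %ΔP = (27.2)/(-21.9) = -1.242.

-1.24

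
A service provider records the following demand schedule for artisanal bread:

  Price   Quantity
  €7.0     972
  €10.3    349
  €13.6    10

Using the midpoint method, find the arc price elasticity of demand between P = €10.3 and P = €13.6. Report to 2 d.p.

-6.84

At P = 10.3, Q = 349; at P = 13.6, Q = 10.
ΔQ = -339, ΔP = 3.3. Midpoints: P̄ = 11.95, Q̄ = 179.5.
ε = (ΔQ/ΔP)(P̄/Q̄) = (-339/3.3)(11.95/179.5).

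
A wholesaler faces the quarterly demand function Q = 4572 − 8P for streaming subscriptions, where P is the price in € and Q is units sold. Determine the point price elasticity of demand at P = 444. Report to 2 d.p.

At P = 444, Q = 1020.
dQ/dP = −8.
ε = (dQ/dP)(P/Q) = (-8)(444/1020).

-3.48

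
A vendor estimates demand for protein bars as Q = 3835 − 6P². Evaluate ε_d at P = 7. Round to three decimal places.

-0.166

At P = 7, Q = 3541.
dQ/dP = −12P = -84.
ε = (dQ/dP)(P/Q) = (-84)(7/3541).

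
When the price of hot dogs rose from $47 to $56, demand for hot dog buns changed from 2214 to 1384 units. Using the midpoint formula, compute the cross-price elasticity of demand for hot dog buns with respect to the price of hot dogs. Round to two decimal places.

-2.64

ΔQ_x = 1384 − 2214 = -830; ΔP_y = 56 − 47 = 9.
Midpoints: P̄_y = 51.50, Q̄_x = 1799.0.
ε_xy = (ΔQ_x/ΔP_y)(P̄_y/Q̄_x) = (-830/9)(51.50/1799.0).
ε_xy < 0, so the goods are complements.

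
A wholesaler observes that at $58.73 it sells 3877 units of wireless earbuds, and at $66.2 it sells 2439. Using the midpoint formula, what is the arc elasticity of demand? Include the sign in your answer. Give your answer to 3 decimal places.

-3.808

ΔQ = 2439 − 3877 = -1438; ΔP = 66.2 − 58.73 = 7.47.
Midpoints: P̄ = 62.47, Q̄ = 3158.0.
ε = (ΔQ/ΔP)(P̄/Q̄) = (-1438/7.47)(62.47/3158.0).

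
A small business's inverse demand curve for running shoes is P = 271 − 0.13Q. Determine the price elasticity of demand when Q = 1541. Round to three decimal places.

-0.353

At Q = 1541, P = 271 − 0.13(1541) = 70.67.
dP/dQ = −0.13, so dQ/dP = 1/(−0.13) = -7.692.
ε = (dQ/dP)(P/Q) = (-7.692)(70.67/1541).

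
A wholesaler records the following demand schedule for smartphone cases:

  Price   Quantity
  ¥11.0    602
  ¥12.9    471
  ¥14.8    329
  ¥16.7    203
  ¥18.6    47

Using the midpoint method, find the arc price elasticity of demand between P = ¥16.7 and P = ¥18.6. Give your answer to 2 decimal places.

-11.59

At P = 16.7, Q = 203; at P = 18.6, Q = 47.
ΔQ = -156, ΔP = 1.9. Midpoints: P̄ = 17.65, Q̄ = 125.0.
ε = (ΔQ/ΔP)(P̄/Q̄) = (-156/1.9)(17.65/125.0).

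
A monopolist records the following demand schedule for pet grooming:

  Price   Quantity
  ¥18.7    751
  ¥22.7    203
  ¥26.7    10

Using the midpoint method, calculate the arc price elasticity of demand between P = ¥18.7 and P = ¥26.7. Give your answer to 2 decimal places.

At P = 18.7, Q = 751; at P = 26.7, Q = 10.
ΔQ = -741, ΔP = 8.0. Midpoints: P̄ = 22.70, Q̄ = 380.5.
ε = (ΔQ/ΔP)(P̄/Q̄) = (-741/8.0)(22.70/380.5).

-5.53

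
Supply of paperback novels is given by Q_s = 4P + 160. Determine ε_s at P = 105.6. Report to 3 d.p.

At P = 105.6, Q_s = 582.40.
dQ_s/dP = 4.
ε_s = (dQ_s/dP)(P/Q_s) = (4)(105.6/582.40).

0.725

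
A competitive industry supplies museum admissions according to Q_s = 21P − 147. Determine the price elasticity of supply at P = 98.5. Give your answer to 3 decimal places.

1.077

At P = 98.5, Q_s = 1921.50.
dQ_s/dP = 21.
ε_s = (dQ_s/dP)(P/Q_s) = (21)(98.5/1921.50).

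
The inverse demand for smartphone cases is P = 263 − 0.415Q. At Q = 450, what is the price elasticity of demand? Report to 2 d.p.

At Q = 450, P = 263 − 0.415(450) = 76.25.
dP/dQ = −0.415, so dQ/dP = 1/(−0.415) = -2.410.
ε = (dQ/dP)(P/Q) = (-2.410)(76.25/450).

-0.41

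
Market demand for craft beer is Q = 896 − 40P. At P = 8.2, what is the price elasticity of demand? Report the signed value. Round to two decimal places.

-0.58

At P = 8.2, Q = 568.
dQ/dP = −40.
ε = (dQ/dP)(P/Q) = (-40)(8.2/568).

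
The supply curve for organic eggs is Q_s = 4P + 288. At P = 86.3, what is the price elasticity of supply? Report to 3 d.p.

0.545

At P = 86.3, Q_s = 633.20.
dQ_s/dP = 4.
ε_s = (dQ_s/dP)(P/Q_s) = (4)(86.3/633.20).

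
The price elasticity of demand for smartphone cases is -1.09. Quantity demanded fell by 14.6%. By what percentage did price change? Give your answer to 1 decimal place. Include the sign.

13.4%

%ΔP ≈ %ΔQ / ε = (-14.6%)/(-1.09) = 13.39%.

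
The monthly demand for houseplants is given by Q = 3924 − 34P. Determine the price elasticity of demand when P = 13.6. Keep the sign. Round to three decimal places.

-0.134

At P = 13.6, Q = 3461.600.
dQ/dP = −34.
ε = (dQ/dP)(P/Q) = (-34)(13.6/3461.600).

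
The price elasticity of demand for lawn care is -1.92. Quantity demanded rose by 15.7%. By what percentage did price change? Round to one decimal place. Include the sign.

%ΔP ≈ %ΔQ / ε = (15.7%)/(-1.92) = -8.18%.

-8.2%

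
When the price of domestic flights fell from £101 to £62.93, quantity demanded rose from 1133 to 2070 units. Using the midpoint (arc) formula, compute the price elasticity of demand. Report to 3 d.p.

ΔQ = 2070 − 1133 = 937; ΔP = 62.93 − 101 = -38.07.
Midpoints: P̄ = 81.97, Q̄ = 1601.5.
ε = (ΔQ/ΔP)(P̄/Q̄) = (937/-38.07)(81.97/1601.5).

-1.260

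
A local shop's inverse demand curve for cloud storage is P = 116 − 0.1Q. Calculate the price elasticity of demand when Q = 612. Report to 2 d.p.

At Q = 612, P = 116 − 0.1(612) = 54.80.
dP/dQ = −0.1, so dQ/dP = 1/(−0.1) = -10.000.
ε = (dQ/dP)(P/Q) = (-10.000)(54.80/612).

-0.90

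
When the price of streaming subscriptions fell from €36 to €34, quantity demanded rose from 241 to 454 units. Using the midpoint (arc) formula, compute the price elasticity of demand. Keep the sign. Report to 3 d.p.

ΔQ = 454 − 241 = 213; ΔP = 34 − 36 = -2.
Midpoints: P̄ = 35.00, Q̄ = 347.5.
ε = (ΔQ/ΔP)(P̄/Q̄) = (213/-2)(35.00/347.5).

-10.727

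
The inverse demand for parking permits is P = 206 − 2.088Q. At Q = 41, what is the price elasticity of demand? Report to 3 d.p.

At Q = 41, P = 206 − 2.088(41) = 120.39.
dP/dQ = −2.088, so dQ/dP = 1/(−2.088) = -0.479.
ε = (dQ/dP)(P/Q) = (-0.479)(120.39/41).

-1.406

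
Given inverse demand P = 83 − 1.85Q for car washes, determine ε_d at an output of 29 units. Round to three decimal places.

-0.547

At Q = 29, P = 83 − 1.85(29) = 29.35.
dP/dQ = −1.85, so dQ/dP = 1/(−1.85) = -0.541.
ε = (dQ/dP)(P/Q) = (-0.541)(29.35/29).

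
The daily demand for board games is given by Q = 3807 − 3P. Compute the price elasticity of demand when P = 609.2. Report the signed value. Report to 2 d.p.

-0.92

At P = 609.2, Q = 1979.400.
dQ/dP = −3.
ε = (dQ/dP)(P/Q) = (-3)(609.2/1979.400).
|ε| < 1, so demand is inelastic at this price.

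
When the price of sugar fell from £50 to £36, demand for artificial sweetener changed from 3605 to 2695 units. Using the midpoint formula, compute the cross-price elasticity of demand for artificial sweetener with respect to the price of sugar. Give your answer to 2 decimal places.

0.89

ΔQ_x = 2695 − 3605 = -910; ΔP_y = 36 − 50 = -14.
Midpoints: P̄_y = 43.00, Q̄_x = 3150.0.
ε_xy = (ΔQ_x/ΔP_y)(P̄_y/Q̄_x) = (-910/-14)(43.00/3150.0).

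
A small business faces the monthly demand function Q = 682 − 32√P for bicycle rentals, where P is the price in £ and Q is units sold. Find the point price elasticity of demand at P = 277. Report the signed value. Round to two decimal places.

At P = 277, Q = 149.414.
dQ/dP = −32/(2√P) = -0.961.
ε = (dQ/dP)(P/Q) = (-0.961)(277/149.414).
|ε| > 1, so demand is elastic at this price.

-1.78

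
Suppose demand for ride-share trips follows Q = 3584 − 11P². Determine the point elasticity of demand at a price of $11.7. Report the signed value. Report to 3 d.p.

At P = 11.7, Q = 2078.210.
dQ/dP = −22P = -257.400.
ε = (dQ/dP)(P/Q) = (-257.400)(11.7/2078.210).
|ε| > 1, so demand is elastic at this price.

-1.449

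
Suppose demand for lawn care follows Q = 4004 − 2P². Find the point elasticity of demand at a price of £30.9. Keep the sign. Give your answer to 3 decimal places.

At P = 30.9, Q = 2094.380.
dQ/dP = −4P = -123.600.
ε = (dQ/dP)(P/Q) = (-123.600)(30.9/2094.380).

-1.824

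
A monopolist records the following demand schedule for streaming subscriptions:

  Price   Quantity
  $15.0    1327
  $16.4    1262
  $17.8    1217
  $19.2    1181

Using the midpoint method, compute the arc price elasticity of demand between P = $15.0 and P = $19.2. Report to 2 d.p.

At P = 15.0, Q = 1327; at P = 19.2, Q = 1181.
ΔQ = -146, ΔP = 4.2. Midpoints: P̄ = 17.10, Q̄ = 1254.0.
ε = (ΔQ/ΔP)(P̄/Q̄) = (-146/4.2)(17.10/1254.0).

-0.47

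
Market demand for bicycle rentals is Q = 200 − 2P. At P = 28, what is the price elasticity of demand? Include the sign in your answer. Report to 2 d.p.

-0.39

At P = 28, Q = 144.
dQ/dP = −2.
ε = (dQ/dP)(P/Q) = (-2)(28/144).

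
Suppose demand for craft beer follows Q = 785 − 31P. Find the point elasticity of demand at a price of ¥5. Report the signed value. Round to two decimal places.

-0.25

At P = 5, Q = 630.
dQ/dP = −31.
ε = (dQ/dP)(P/Q) = (-31)(5/630).
|ε| < 1, so demand is inelastic at this price.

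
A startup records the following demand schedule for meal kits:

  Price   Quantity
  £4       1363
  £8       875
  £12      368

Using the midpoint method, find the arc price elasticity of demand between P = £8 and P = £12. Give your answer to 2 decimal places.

At P = 8, Q = 875; at P = 12, Q = 368.
ΔQ = -507, ΔP = 4. Midpoints: P̄ = 10.00, Q̄ = 621.5.
ε = (ΔQ/ΔP)(P̄/Q̄) = (-507/4)(10.00/621.5).

-2.04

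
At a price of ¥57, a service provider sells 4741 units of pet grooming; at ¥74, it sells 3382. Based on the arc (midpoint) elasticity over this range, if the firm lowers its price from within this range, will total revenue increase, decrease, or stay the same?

increase

Arc ε = (-1359/17)(65.50/4061.5) ≈ -1.289.
|ε| = 1.29 > 1, so demand is elastic. A price cut therefore raises total revenue.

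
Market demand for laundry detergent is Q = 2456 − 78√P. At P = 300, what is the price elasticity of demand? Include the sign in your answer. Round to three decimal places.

At P = 300, Q = 1105.000.
dQ/dP = −78/(2√P) = -2.252.
ε = (dQ/dP)(P/Q) = (-2.252)(300/1105.000).
|ε| < 1, so demand is inelastic at this price.

-0.611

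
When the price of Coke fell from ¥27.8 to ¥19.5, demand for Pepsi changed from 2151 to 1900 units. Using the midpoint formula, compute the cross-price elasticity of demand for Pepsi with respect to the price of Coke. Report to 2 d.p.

ΔQ_x = 1900 − 2151 = -251; ΔP_y = 19.5 − 27.8 = -8.3.
Midpoints: P̄_y = 23.65, Q̄_x = 2025.5.
ε_xy = (ΔQ_x/ΔP_y)(P̄_y/Q̄_x) = (-251/-8.3)(23.65/2025.5).

0.35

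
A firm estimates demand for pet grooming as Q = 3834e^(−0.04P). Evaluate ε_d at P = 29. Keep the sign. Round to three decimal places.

At P = 29, Q = 1201.906.
dQ/dP = −0.04·3834e^(−0.04P) = −0.04Q = -48.076.
ε = (dQ/dP)(P/Q) = (-48.076)(29/1201.906).

-1.160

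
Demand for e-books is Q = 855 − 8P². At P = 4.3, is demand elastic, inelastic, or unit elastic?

Q = 707.080, dQ/dP = -68.800.
ε = (dQ/dP)(P/Q) ≈ -0.418.
|ε| = 0.42 < 1.

inelastic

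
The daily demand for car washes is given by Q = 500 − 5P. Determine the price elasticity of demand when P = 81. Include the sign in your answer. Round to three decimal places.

-4.263

At P = 81, Q = 95.
dQ/dP = −5.
ε = (dQ/dP)(P/Q) = (-5)(81/95).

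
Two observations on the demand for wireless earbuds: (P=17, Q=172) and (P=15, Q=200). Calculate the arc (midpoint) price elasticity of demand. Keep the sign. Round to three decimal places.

-1.204

ΔQ = 200 − 172 = 28; ΔP = 15 − 17 = -2.
Midpoints: P̄ = 16.00, Q̄ = 186.0.
ε = (ΔQ/ΔP)(P̄/Q̄) = (28/-2)(16.00/186.0).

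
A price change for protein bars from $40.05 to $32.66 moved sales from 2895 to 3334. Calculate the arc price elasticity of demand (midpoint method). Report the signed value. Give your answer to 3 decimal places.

-0.693

ΔQ = 3334 − 2895 = 439; ΔP = 32.66 − 40.05 = -7.39.
Midpoints: P̄ = 36.35, Q̄ = 3114.5.
ε = (ΔQ/ΔP)(P̄/Q̄) = (439/-7.39)(36.35/3114.5).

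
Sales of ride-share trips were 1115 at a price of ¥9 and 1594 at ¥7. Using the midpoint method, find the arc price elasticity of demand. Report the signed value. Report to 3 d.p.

ΔQ = 1594 − 1115 = 479; ΔP = 7 − 9 = -2.
Midpoints: P̄ = 8.00, Q̄ = 1354.5.
ε = (ΔQ/ΔP)(P̄/Q̄) = (479/-2)(8.00/1354.5).

-1.415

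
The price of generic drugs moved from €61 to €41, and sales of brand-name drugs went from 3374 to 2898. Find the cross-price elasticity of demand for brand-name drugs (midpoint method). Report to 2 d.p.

0.39

ΔQ_x = 2898 − 3374 = -476; ΔP_y = 41 − 61 = -20.
Midpoints: P̄_y = 51.00, Q̄_x = 3136.0.
ε_xy = (ΔQ_x/ΔP_y)(P̄_y/Q̄_x) = (-476/-20)(51.00/3136.0).
ε_xy > 0, so the goods are substitutes.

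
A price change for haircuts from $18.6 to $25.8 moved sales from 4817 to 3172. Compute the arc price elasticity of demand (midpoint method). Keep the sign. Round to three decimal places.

ΔQ = 3172 − 4817 = -1645; ΔP = 25.8 − 18.6 = 7.2.
Midpoints: P̄ = 22.20, Q̄ = 3994.5.
ε = (ΔQ/ΔP)(P̄/Q̄) = (-1645/7.2)(22.20/3994.5).

-1.270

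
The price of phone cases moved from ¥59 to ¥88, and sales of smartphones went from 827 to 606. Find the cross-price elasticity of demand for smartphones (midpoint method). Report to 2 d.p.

ΔQ_x = 606 − 827 = -221; ΔP_y = 88 − 59 = 29.
Midpoints: P̄_y = 73.50, Q̄_x = 716.5.
ε_xy = (ΔQ_x/ΔP_y)(P̄_y/Q̄_x) = (-221/29)(73.50/716.5).

-0.78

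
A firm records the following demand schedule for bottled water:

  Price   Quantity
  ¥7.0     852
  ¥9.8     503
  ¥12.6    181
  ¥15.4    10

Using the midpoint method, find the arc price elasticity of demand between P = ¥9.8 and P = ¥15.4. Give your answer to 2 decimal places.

At P = 9.8, Q = 503; at P = 15.4, Q = 10.
ΔQ = -493, ΔP = 5.6. Midpoints: P̄ = 12.60, Q̄ = 256.5.
ε = (ΔQ/ΔP)(P̄/Q̄) = (-493/5.6)(12.60/256.5).

-4.32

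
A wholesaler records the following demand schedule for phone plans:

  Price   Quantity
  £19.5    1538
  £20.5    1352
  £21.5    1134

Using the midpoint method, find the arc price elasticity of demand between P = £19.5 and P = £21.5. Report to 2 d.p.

-3.10

At P = 19.5, Q = 1538; at P = 21.5, Q = 1134.
ΔQ = -404, ΔP = 2.0. Midpoints: P̄ = 20.50, Q̄ = 1336.0.
ε = (ΔQ/ΔP)(P̄/Q̄) = (-404/2.0)(20.50/1336.0).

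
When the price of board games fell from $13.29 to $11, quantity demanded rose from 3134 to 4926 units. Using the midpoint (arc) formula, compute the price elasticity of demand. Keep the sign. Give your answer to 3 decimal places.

ΔQ = 4926 − 3134 = 1792; ΔP = 11 − 13.29 = -2.29.
Midpoints: P̄ = 12.14, Q̄ = 4030.0.
ε = (ΔQ/ΔP)(P̄/Q̄) = (1792/-2.29)(12.14/4030.0).

-2.358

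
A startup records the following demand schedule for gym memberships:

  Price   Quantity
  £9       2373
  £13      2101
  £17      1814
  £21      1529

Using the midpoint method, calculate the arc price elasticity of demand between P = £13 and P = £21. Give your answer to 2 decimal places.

-0.67

At P = 13, Q = 2101; at P = 21, Q = 1529.
ΔQ = -572, ΔP = 8. Midpoints: P̄ = 17.00, Q̄ = 1815.0.
ε = (ΔQ/ΔP)(P̄/Q̄) = (-572/8)(17.00/1815.0).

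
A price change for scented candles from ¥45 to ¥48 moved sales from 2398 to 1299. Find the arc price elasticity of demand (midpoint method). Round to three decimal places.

-9.215

ΔQ = 1299 − 2398 = -1099; ΔP = 48 − 45 = 3.
Midpoints: P̄ = 46.50, Q̄ = 1848.5.
ε = (ΔQ/ΔP)(P̄/Q̄) = (-1099/3)(46.50/1848.5).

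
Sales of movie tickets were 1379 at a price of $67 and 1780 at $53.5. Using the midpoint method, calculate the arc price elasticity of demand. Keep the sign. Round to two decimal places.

ΔQ = 1780 − 1379 = 401; ΔP = 53.5 − 67 = -13.5.
Midpoints: P̄ = 60.25, Q̄ = 1579.5.
ε = (ΔQ/ΔP)(P̄/Q̄) = (401/-13.5)(60.25/1579.5).

-1.13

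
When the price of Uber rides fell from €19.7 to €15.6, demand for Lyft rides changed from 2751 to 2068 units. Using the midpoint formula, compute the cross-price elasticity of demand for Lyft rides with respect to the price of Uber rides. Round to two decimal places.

ΔQ_x = 2068 − 2751 = -683; ΔP_y = 15.6 − 19.7 = -4.1.
Midpoints: P̄_y = 17.65, Q̄_x = 2409.5.
ε_xy = (ΔQ_x/ΔP_y)(P̄_y/Q̄_x) = (-683/-4.1)(17.65/2409.5).

1.22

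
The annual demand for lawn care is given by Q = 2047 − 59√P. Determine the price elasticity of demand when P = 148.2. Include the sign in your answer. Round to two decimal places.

At P = 148.2, Q = 1328.749.
dQ/dP = −59/(2√P) = -2.423.
ε = (dQ/dP)(P/Q) = (-2.423)(148.2/1328.749).
|ε| < 1, so demand is inelastic at this price.

-0.27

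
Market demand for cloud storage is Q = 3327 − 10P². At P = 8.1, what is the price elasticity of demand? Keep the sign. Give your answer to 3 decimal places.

-0.491

At P = 8.1, Q = 2670.900.
dQ/dP = −20P = -162.
ε = (dQ/dP)(P/Q) = (-162)(8.1/2670.900).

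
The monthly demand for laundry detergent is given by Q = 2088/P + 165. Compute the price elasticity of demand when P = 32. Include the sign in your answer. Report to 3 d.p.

At P = 32, Q = 230.250.
dQ/dP = −2088/P² = -2.039.
ε = (dQ/dP)(P/Q) = (-2.039)(32/230.250).
|ε| < 1, so demand is inelastic at this price.

-0.283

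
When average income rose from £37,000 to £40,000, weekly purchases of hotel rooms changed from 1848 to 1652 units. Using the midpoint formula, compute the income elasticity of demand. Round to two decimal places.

ΔQ = -196, ΔI = 3000. Midpoints: Ī = 38,500, Q̄ = 1750.0.
ε_I = (ΔQ/ΔI)(Ī/Q̄) = (-196/3000)(38500/1750.0).

-1.44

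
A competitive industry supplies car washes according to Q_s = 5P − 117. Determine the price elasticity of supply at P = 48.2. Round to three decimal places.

At P = 48.2, Q_s = 124.
dQ_s/dP = 5.
ε_s = (dQ_s/dP)(P/Q_s) = (5)(48.2/124).

1.944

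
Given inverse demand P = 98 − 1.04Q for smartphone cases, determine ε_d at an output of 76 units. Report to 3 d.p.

At Q = 76, P = 98 − 1.04(76) = 18.96.
dP/dQ = −1.04, so dQ/dP = 1/(−1.04) = -0.962.
ε = (dQ/dP)(P/Q) = (-0.962)(18.96/76).

-0.240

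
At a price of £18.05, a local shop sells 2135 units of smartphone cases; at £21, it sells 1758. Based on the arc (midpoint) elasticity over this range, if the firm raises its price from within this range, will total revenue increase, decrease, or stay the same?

Arc ε = (-377/2.95)(19.52/1946.5) ≈ -1.282.
|ε| = 1.28 > 1, so demand is elastic. A price rise therefore reduces total revenue.

decrease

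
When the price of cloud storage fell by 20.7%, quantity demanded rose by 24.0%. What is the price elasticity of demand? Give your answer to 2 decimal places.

ε = %ΔQ / %ΔP = (24.0)/(-20.7) = -1.159.

-1.16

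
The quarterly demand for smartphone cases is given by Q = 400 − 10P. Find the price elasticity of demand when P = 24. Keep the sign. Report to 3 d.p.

-1.500

At P = 24, Q = 160.
dQ/dP = −10.
ε = (dQ/dP)(P/Q) = (-10)(24/160).
|ε| > 1, so demand is elastic at this price.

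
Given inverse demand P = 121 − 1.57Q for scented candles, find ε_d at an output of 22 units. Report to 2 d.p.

At Q = 22, P = 121 − 1.57(22) = 86.46.
dP/dQ = −1.57, so dQ/dP = 1/(−1.57) = -0.637.
ε = (dQ/dP)(P/Q) = (-0.637)(86.46/22).

-2.50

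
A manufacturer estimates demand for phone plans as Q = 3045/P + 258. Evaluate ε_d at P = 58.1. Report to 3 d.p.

-0.169

At P = 58.1, Q = 310.410.
dQ/dP = −3045/P² = -0.902.
ε = (dQ/dP)(P/Q) = (-0.902)(58.1/310.410).
|ε| < 1, so demand is inelastic at this price.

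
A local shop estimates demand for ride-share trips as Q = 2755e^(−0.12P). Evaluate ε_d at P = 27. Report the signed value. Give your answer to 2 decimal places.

-3.24

At P = 27, Q = 107.897.
dQ/dP = −0.12·2755e^(−0.12P) = −0.12Q = -12.948.
ε = (dQ/dP)(P/Q) = (-12.948)(27/107.897).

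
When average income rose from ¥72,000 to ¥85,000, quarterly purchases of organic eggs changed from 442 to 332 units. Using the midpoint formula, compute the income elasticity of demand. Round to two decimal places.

ΔQ = -110, ΔI = 13000. Midpoints: Ī = 78,500, Q̄ = 387.0.
ε_I = (ΔQ/ΔI)(Ī/Q̄) = (-110/13000)(78500/387.0).

-1.72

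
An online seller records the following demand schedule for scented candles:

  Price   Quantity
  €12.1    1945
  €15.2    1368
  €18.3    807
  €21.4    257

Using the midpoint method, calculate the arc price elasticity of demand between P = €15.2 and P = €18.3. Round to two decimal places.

-2.79

At P = 15.2, Q = 1368; at P = 18.3, Q = 807.
ΔQ = -561, ΔP = 3.1. Midpoints: P̄ = 16.75, Q̄ = 1087.5.
ε = (ΔQ/ΔP)(P̄/Q̄) = (-561/3.1)(16.75/1087.5).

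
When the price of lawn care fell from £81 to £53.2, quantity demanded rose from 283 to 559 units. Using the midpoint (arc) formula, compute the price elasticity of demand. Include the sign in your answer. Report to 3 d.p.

-1.582

ΔQ = 559 − 283 = 276; ΔP = 53.2 − 81 = -27.8.
Midpoints: P̄ = 67.10, Q̄ = 421.0.
ε = (ΔQ/ΔP)(P̄/Q̄) = (276/-27.8)(67.10/421.0).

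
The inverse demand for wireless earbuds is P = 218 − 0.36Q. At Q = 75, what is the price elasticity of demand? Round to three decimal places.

-7.074

At Q = 75, P = 218 − 0.36(75) = 191.00.
dP/dQ = −0.36, so dQ/dP = 1/(−0.36) = -2.778.
ε = (dQ/dP)(P/Q) = (-2.778)(191.00/75).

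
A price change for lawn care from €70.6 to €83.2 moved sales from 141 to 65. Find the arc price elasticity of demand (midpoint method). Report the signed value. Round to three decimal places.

-4.503

ΔQ = 65 − 141 = -76; ΔP = 83.2 − 70.6 = 12.6.
Midpoints: P̄ = 76.90, Q̄ = 103.0.
ε = (ΔQ/ΔP)(P̄/Q̄) = (-76/12.6)(76.90/103.0).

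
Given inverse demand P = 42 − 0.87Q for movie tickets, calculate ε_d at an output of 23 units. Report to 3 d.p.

At Q = 23, P = 42 − 0.87(23) = 21.99.
dP/dQ = −0.87, so dQ/dP = 1/(−0.87) = -1.149.
ε = (dQ/dP)(P/Q) = (-1.149)(21.99/23).

-1.099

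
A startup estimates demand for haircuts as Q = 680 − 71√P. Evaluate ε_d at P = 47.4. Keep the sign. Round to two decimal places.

At P = 47.4, Q = 191.182.
dQ/dP = −71/(2√P) = -5.156.
ε = (dQ/dP)(P/Q) = (-5.156)(47.4/191.182).

-1.28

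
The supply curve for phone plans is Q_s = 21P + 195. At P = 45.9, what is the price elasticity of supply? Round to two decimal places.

0.83

At P = 45.9, Q_s = 1158.90.
dQ_s/dP = 21.
ε_s = (dQ_s/dP)(P/Q_s) = (21)(45.9/1158.90).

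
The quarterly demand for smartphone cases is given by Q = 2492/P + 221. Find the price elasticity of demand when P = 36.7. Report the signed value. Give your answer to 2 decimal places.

-0.24

At P = 36.7, Q = 288.902.
dQ/dP = −2492/P² = -1.850.
ε = (dQ/dP)(P/Q) = (-1.850)(36.7/288.902).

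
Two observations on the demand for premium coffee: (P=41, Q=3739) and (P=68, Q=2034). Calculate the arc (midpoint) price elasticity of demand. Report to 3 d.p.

-1.192

ΔQ = 2034 − 3739 = -1705; ΔP = 68 − 41 = 27.
Midpoints: P̄ = 54.50, Q̄ = 2886.5.
ε = (ΔQ/ΔP)(P̄/Q̄) = (-1705/27)(54.50/2886.5).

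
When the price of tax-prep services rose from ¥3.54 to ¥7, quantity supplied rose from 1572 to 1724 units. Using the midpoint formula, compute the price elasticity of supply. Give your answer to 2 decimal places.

ΔQ = 1724 − 1572 = 152; ΔP = 7 − 3.54 = 3.46.
Midpoints: P̄ = 5.27, Q̄ = 1648.0.
ε_s = (ΔQ/ΔP)(P̄/Q̄) = (152/3.46)(5.27/1648.0).

0.14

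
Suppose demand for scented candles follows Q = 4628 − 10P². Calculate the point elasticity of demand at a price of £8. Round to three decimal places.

-0.321

At P = 8, Q = 3988.
dQ/dP = −20P = -160.
ε = (dQ/dP)(P/Q) = (-160)(8/3988).
|ε| < 1, so demand is inelastic at this price.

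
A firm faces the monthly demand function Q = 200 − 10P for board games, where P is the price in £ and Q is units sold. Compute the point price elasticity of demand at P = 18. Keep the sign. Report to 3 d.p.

At P = 18, Q = 20.
dQ/dP = −10.
ε = (dQ/dP)(P/Q) = (-10)(18/20).
|ε| > 1, so demand is elastic at this price.

-9.000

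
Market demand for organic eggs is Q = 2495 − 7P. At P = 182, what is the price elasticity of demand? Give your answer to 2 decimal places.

-1.04

At P = 182, Q = 1221.
dQ/dP = −7.
ε = (dQ/dP)(P/Q) = (-7)(182/1221).
|ε| > 1, so demand is elastic at this price.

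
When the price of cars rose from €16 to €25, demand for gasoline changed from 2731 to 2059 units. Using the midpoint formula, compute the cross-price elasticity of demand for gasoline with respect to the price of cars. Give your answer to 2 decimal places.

-0.64

ΔQ_x = 2059 − 2731 = -672; ΔP_y = 25 − 16 = 9.
Midpoints: P̄_y = 20.50, Q̄_x = 2395.0.
ε_xy = (ΔQ_x/ΔP_y)(P̄_y/Q̄_x) = (-672/9)(20.50/2395.0).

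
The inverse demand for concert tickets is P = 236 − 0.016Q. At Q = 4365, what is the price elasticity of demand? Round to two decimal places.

At Q = 4365, P = 236 − 0.016(4365) = 166.16.
dP/dQ = −0.016, so dQ/dP = 1/(−0.016) = -62.500.
ε = (dQ/dP)(P/Q) = (-62.500)(166.16/4365).

-2.38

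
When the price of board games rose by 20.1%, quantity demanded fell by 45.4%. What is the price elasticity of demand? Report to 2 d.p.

ε = %ΔQ / %ΔP = (-45.4)/(20.1) = -2.259.

-2.26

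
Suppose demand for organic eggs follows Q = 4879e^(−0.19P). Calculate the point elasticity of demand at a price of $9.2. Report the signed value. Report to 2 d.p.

-1.75

At P = 9.2, Q = 849.540.
dQ/dP = −0.19·4879e^(−0.19P) = −0.19Q = -161.413.
ε = (dQ/dP)(P/Q) = (-161.413)(9.2/849.540).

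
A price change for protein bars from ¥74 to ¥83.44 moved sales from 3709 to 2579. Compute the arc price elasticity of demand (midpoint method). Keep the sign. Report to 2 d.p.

-3.00

ΔQ = 2579 − 3709 = -1130; ΔP = 83.44 − 74 = 9.44.
Midpoints: P̄ = 78.72, Q̄ = 3144.0.
ε = (ΔQ/ΔP)(P̄/Q̄) = (-1130/9.44)(78.72/3144.0).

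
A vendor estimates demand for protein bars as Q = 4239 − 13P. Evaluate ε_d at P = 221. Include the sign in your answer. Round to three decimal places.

-2.103

At P = 221, Q = 1366.
dQ/dP = −13.
ε = (dQ/dP)(P/Q) = (-13)(221/1366).
|ε| > 1, so demand is elastic at this price.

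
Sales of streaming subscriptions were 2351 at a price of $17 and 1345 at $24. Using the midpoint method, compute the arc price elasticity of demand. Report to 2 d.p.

ΔQ = 1345 − 2351 = -1006; ΔP = 24 − 17 = 7.
Midpoints: P̄ = 20.50, Q̄ = 1848.0.
ε = (ΔQ/ΔP)(P̄/Q̄) = (-1006/7)(20.50/1848.0).

-1.59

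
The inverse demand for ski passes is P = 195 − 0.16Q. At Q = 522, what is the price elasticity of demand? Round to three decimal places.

-1.335

At Q = 522, P = 195 − 0.16(522) = 111.48.
dP/dQ = −0.16, so dQ/dP = 1/(−0.16) = -6.250.
ε = (dQ/dP)(P/Q) = (-6.250)(111.48/522).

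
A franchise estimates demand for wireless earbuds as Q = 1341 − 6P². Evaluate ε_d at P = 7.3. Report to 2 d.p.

At P = 7.3, Q = 1021.260.
dQ/dP = −12P = -87.600.
ε = (dQ/dP)(P/Q) = (-87.600)(7.3/1021.260).
|ε| < 1, so demand is inelastic at this price.

-0.63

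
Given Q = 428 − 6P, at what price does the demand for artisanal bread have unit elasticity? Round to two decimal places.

35.67

For linear demand Q = a − bP, ε = −bP/(a − bP). |ε| = 1 when bP = a − bP, i.e. P = a/(2b).
P = 428/(2·6) = 428/12 = 35.6667.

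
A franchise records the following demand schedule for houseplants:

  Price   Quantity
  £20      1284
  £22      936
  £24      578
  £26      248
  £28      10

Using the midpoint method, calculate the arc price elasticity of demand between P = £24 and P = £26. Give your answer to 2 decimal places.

-9.99

At P = 24, Q = 578; at P = 26, Q = 248.
ΔQ = -330, ΔP = 2. Midpoints: P̄ = 25.00, Q̄ = 413.0.
ε = (ΔQ/ΔP)(P̄/Q̄) = (-330/2)(25.00/413.0).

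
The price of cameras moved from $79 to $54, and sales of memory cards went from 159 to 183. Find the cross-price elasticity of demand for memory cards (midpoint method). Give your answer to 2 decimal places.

-0.37

ΔQ_x = 183 − 159 = 24; ΔP_y = 54 − 79 = -25.
Midpoints: P̄_y = 66.50, Q̄_x = 171.0.
ε_xy = (ΔQ_x/ΔP_y)(P̄_y/Q̄_x) = (24/-25)(66.50/171.0).
ε_xy < 0, so the goods are complements.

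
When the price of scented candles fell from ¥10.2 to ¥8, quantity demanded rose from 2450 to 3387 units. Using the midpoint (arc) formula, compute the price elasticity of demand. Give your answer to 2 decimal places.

ΔQ = 3387 − 2450 = 937; ΔP = 8 − 10.2 = -2.2.
Midpoints: P̄ = 9.10, Q̄ = 2918.5.
ε = (ΔQ/ΔP)(P̄/Q̄) = (937/-2.2)(9.10/2918.5).

-1.33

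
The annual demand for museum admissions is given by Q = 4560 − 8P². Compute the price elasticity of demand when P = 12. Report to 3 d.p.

-0.676

At P = 12, Q = 3408.
dQ/dP = −16P = -192.
ε = (dQ/dP)(P/Q) = (-192)(12/3408).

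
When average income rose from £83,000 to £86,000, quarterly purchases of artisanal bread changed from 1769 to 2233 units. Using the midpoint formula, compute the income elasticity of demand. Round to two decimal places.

6.53

ΔQ = 464, ΔI = 3000. Midpoints: Ī = 84,500, Q̄ = 2001.0.
ε_I = (ΔQ/ΔI)(Ī/Q̄) = (464/3000)(84500/2001.0).
ε_I > 0, so the good is normal.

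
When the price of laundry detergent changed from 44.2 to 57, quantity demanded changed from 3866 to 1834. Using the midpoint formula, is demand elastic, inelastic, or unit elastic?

Arc ε ≈ -2.819.
|ε| = 2.82 > 1.

elastic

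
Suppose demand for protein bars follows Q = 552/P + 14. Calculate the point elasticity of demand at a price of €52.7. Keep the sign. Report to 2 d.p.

At P = 52.7, Q = 24.474.
dQ/dP = −552/P² = -0.199.
ε = (dQ/dP)(P/Q) = (-0.199)(52.7/24.474).

-0.43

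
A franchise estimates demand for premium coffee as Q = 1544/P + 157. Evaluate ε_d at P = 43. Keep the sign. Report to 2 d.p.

-0.19

At P = 43, Q = 192.907.
dQ/dP = −1544/P² = -0.835.
ε = (dQ/dP)(P/Q) = (-0.835)(43/192.907).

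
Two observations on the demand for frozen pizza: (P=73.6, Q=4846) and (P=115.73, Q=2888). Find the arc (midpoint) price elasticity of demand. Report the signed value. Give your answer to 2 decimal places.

ΔQ = 2888 − 4846 = -1958; ΔP = 115.73 − 73.6 = 42.13.
Midpoints: P̄ = 94.66, Q̄ = 3867.0.
ε = (ΔQ/ΔP)(P̄/Q̄) = (-1958/42.13)(94.66/3867.0).

-1.14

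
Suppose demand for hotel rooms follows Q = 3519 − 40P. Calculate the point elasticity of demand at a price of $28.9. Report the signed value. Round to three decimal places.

-0.489

At P = 28.9, Q = 2363.
dQ/dP = −40.
ε = (dQ/dP)(P/Q) = (-40)(28.9/2363).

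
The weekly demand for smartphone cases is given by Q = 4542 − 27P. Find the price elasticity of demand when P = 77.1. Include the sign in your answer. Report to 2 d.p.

-0.85

At P = 77.1, Q = 2460.300.
dQ/dP = −27.
ε = (dQ/dP)(P/Q) = (-27)(77.1/2460.300).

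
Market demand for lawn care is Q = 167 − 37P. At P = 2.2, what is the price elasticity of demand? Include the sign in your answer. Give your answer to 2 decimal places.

-0.95

At P = 2.2, Q = 85.600.
dQ/dP = −37.
ε = (dQ/dP)(P/Q) = (-37)(2.2/85.600).
|ε| < 1, so demand is inelastic at this price.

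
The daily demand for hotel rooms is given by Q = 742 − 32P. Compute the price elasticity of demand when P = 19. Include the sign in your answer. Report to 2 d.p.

-4.54

At P = 19, Q = 134.
dQ/dP = −32.
ε = (dQ/dP)(P/Q) = (-32)(19/134).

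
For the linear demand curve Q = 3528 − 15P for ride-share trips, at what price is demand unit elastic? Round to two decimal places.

117.60

For linear demand Q = a − bP, ε = −bP/(a − bP). |ε| = 1 when bP = a − bP, i.e. P = a/(2b).
P = 3528/(2·15) = 3528/30 = 117.6000.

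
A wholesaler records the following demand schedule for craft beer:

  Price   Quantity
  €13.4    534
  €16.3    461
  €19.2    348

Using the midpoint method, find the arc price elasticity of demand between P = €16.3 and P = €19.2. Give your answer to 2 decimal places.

At P = 16.3, Q = 461; at P = 19.2, Q = 348.
ΔQ = -113, ΔP = 2.9. Midpoints: P̄ = 17.75, Q̄ = 404.5.
ε = (ΔQ/ΔP)(P̄/Q̄) = (-113/2.9)(17.75/404.5).

-1.71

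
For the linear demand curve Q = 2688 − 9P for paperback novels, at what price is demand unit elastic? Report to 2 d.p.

149.33

For linear demand Q = a − bP, ε = −bP/(a − bP). |ε| = 1 when bP = a − bP, i.e. P = a/(2b).
P = 2688/(2·9) = 2688/18 = 149.3333.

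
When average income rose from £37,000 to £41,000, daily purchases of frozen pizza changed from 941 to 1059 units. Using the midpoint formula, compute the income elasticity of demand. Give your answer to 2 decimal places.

1.15

ΔQ = 118, ΔI = 4000. Midpoints: Ī = 39,000, Q̄ = 1000.0.
ε_I = (ΔQ/ΔI)(Ī/Q̄) = (118/4000)(39000/1000.0).
ε_I > 0, so the good is normal.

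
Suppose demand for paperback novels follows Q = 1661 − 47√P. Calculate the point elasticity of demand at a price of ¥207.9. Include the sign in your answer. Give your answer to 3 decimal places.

-0.345

At P = 207.9, Q = 983.319.
dQ/dP = −47/(2√P) = -1.630.
ε = (dQ/dP)(P/Q) = (-1.630)(207.9/983.319).
|ε| < 1, so demand is inelastic at this price.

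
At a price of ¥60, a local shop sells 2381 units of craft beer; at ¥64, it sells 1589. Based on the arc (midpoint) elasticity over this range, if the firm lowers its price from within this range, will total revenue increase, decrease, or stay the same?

increase

Arc ε = (-792/4)(62.00/1985.0) ≈ -6.184.
|ε| = 6.18 > 1, so demand is elastic. A price cut therefore raises total revenue.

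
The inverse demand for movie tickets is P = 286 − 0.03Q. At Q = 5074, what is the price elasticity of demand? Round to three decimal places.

At Q = 5074, P = 286 − 0.03(5074) = 133.78.
dP/dQ = −0.03, so dQ/dP = 1/(−0.03) = -33.333.
ε = (dQ/dP)(P/Q) = (-33.333)(133.78/5074).

-0.879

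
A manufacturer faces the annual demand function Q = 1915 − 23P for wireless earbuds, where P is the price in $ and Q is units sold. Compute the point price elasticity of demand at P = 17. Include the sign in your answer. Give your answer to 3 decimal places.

-0.257

At P = 17, Q = 1524.
dQ/dP = −23.
ε = (dQ/dP)(P/Q) = (-23)(17/1524).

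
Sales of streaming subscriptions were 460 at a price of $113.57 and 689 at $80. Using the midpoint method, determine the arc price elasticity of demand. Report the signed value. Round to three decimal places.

ΔQ = 689 − 460 = 229; ΔP = 80 − 113.57 = -33.57.
Midpoints: P̄ = 96.78, Q̄ = 574.5.
ε = (ΔQ/ΔP)(P̄/Q̄) = (229/-33.57)(96.78/574.5).

-1.149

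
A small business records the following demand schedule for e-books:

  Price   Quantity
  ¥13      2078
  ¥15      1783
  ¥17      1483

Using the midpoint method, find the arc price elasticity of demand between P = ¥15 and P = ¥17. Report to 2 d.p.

At P = 15, Q = 1783; at P = 17, Q = 1483.
ΔQ = -300, ΔP = 2. Midpoints: P̄ = 16.00, Q̄ = 1633.0.
ε = (ΔQ/ΔP)(P̄/Q̄) = (-300/2)(16.00/1633.0).

-1.47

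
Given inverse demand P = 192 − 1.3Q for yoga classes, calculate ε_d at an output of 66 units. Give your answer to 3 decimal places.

At Q = 66, P = 192 − 1.3(66) = 106.20.
dP/dQ = −1.3, so dQ/dP = 1/(−1.3) = -0.769.
ε = (dQ/dP)(P/Q) = (-0.769)(106.20/66).

-1.238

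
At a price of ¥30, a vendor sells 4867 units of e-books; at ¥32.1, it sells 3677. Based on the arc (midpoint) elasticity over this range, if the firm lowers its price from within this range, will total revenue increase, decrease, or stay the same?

increase

Arc ε = (-1190/2.1)(31.05/4272.0) ≈ -4.119.
|ε| = 4.12 > 1, so demand is elastic. A price cut therefore raises total revenue.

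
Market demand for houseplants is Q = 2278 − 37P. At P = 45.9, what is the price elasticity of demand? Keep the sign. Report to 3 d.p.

-2.930

At P = 45.9, Q = 579.700.
dQ/dP = −37.
ε = (dQ/dP)(P/Q) = (-37)(45.9/579.700).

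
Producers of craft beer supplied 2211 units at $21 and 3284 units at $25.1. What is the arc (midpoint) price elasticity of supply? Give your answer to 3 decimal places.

ΔQ = 3284 − 2211 = 1073; ΔP = 25.1 − 21 = 4.1.
Midpoints: P̄ = 23.05, Q̄ = 2747.5.
ε_s = (ΔQ/ΔP)(P̄/Q̄) = (1073/4.1)(23.05/2747.5).

2.196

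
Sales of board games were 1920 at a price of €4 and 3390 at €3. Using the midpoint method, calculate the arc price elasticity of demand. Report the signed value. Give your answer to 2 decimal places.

-1.94

ΔQ = 3390 − 1920 = 1470; ΔP = 3 − 4 = -1.
Midpoints: P̄ = 3.50, Q̄ = 2655.0.
ε = (ΔQ/ΔP)(P̄/Q̄) = (1470/-1)(3.50/2655.0).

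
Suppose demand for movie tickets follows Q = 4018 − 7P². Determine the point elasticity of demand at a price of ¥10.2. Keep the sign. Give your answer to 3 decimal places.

At P = 10.2, Q = 3289.720.
dQ/dP = −14P = -142.800.
ε = (dQ/dP)(P/Q) = (-142.800)(10.2/3289.720).
|ε| < 1, so demand is inelastic at this price.

-0.443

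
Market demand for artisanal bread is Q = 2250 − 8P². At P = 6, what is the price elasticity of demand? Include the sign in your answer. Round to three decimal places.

-0.294

At P = 6, Q = 1962.
dQ/dP = −16P = -96.
ε = (dQ/dP)(P/Q) = (-96)(6/1962).
|ε| < 1, so demand is inelastic at this price.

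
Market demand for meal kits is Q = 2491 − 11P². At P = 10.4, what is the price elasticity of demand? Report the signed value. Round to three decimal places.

At P = 10.4, Q = 1301.240.
dQ/dP = −22P = -228.800.
ε = (dQ/dP)(P/Q) = (-228.800)(10.4/1301.240).

-1.829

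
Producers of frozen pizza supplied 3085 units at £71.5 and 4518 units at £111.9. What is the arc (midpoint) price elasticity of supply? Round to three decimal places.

0.856

ΔQ = 4518 − 3085 = 1433; ΔP = 111.9 − 71.5 = 40.4.
Midpoints: P̄ = 91.70, Q̄ = 3801.5.
ε_s = (ΔQ/ΔP)(P̄/Q̄) = (1433/40.4)(91.70/3801.5).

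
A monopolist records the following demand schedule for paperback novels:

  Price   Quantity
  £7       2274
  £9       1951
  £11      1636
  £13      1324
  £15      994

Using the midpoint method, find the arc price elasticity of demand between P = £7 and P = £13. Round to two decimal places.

At P = 7, Q = 2274; at P = 13, Q = 1324.
ΔQ = -950, ΔP = 6. Midpoints: P̄ = 10.00, Q̄ = 1799.0.
ε = (ΔQ/ΔP)(P̄/Q̄) = (-950/6)(10.00/1799.0).

-0.88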